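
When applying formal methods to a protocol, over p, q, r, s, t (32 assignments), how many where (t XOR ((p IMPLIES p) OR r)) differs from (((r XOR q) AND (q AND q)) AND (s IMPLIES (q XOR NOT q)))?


F1 = (t XOR ((p IMPLIES p) OR r))
F2 = (((r XOR q) AND (q AND q)) AND (s IMPLIES (q XOR NOT q)))
Evaluate both on each of 32 rows (bits = p,q,r,s,t):
  row 0 [00000]: F1=1 F2=0 (differ) -> 1
  row 1 [00001]: F1=0 F2=0 -> 0
  row 2 [00010]: F1=1 F2=0 (differ) -> 1
  row 3 [00011]: F1=0 F2=0 -> 0
  row 4 [00100]: F1=1 F2=0 (differ) -> 1
  row 5 [00101]: F1=0 F2=0 -> 0
  row 6 [00110]: F1=1 F2=0 (differ) -> 1
  row 7 [00111]: F1=0 F2=0 -> 0
  row 8 [01000]: F1=1 F2=1 -> 0
  row 9 [01001]: F1=0 F2=1 (differ) -> 1
  row 10 [01010]: F1=1 F2=1 -> 0
  row 11 [01011]: F1=0 F2=1 (differ) -> 1
  row 12 [01100]: F1=1 F2=0 (differ) -> 1
  row 13 [01101]: F1=0 F2=0 -> 0
  row 14 [01110]: F1=1 F2=0 (differ) -> 1
  row 15 [01111]: F1=0 F2=0 -> 0
  row 16 [10000]: F1=1 F2=0 (differ) -> 1
  row 17 [10001]: F1=0 F2=0 -> 0
  row 18 [10010]: F1=1 F2=0 (differ) -> 1
  row 19 [10011]: F1=0 F2=0 -> 0
  row 20 [10100]: F1=1 F2=0 (differ) -> 1
  row 21 [10101]: F1=0 F2=0 -> 0
  row 22 [10110]: F1=1 F2=0 (differ) -> 1
  row 23 [10111]: F1=0 F2=0 -> 0
  row 24 [11000]: F1=1 F2=1 -> 0
  row 25 [11001]: F1=0 F2=1 (differ) -> 1
  row 26 [11010]: F1=1 F2=1 -> 0
  row 27 [11011]: F1=0 F2=1 (differ) -> 1
  row 28 [11100]: F1=1 F2=0 (differ) -> 1
  row 29 [11101]: F1=0 F2=0 -> 0
  row 30 [11110]: F1=1 F2=0 (differ) -> 1
  row 31 [11111]: F1=0 F2=0 -> 0
Full result column, 8 rows per line (p,q fixed per line; r,s,t runs 000..111 left to right):
  rows 0-7 [p,q=00]: 10101010  (ones: 4)
  rows 8-15 [p,q=01]: 01011010  (ones: 4)
  rows 16-23 [p,q=10]: 10101010  (ones: 4)
  rows 24-31 [p,q=11]: 01011010  (ones: 4)
Disagreements = 4+4+4+4 = 16

16


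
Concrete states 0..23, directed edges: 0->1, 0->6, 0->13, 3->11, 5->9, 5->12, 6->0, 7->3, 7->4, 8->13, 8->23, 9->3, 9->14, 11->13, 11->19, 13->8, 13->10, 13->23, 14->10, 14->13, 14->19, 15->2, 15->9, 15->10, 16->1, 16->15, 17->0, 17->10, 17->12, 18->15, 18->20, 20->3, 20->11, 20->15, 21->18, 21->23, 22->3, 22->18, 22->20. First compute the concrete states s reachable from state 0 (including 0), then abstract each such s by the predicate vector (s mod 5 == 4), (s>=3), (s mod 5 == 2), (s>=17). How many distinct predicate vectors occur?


BFS from 0:
Concrete reachable: {0, 1, 6, 8, 10, 13, 23}
Abstract via predicates (s mod 5 == 4), (s>=3), (s mod 5 == 2), (s>=17):
  (0,0,0,0) <- {0, 1}
  (0,1,0,0) <- {6, 8, 10, 13}
  (0,1,0,1) <- {23}
Distinct abstract states = 3

3


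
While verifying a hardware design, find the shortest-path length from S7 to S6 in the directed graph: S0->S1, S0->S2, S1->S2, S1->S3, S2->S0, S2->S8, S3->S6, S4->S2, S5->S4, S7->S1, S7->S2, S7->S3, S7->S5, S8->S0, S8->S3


BFS layer-by-layer from S7:
  dist 0: {S7}
  dist 1: {S1, S2, S3, S5}
  dist 2: {S0, S4, S6, S8}
  -> S6 reached at distance 2
Shortest path length = 2

2


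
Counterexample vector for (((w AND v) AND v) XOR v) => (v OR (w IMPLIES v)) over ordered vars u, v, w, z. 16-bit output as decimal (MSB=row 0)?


F1 = (((w AND v) AND v) XOR v)
F2 = (v OR (w IMPLIES v))
Counterexample to F1=>F2 is where F1=1 and F2=0.
Evaluate each row (bits = u,v,w,z, MSB first):
  row 0 [0000]: F1=0 F2=1 -> F1&~F2 -> 0
  row 1 [0001]: F1=0 F2=1 -> F1&~F2 -> 0
  row 2 [0010]: F1=0 F2=0 -> F1&~F2 -> 0
  row 3 [0011]: F1=0 F2=0 -> F1&~F2 -> 0
  row 4 [0100]: F1=1 F2=1 -> F1&~F2 -> 0
  row 5 [0101]: F1=1 F2=1 -> F1&~F2 -> 0
  row 6 [0110]: F1=0 F2=1 -> F1&~F2 -> 0
  row 7 [0111]: F1=0 F2=1 -> F1&~F2 -> 0
  row 8 [1000]: F1=0 F2=1 -> F1&~F2 -> 0
  row 9 [1001]: F1=0 F2=1 -> F1&~F2 -> 0
  row 10 [1010]: F1=0 F2=0 -> F1&~F2 -> 0
  row 11 [1011]: F1=0 F2=0 -> F1&~F2 -> 0
  row 12 [1100]: F1=1 F2=1 -> F1&~F2 -> 0
  row 13 [1101]: F1=1 F2=1 -> F1&~F2 -> 0
  row 14 [1110]: F1=0 F2=1 -> F1&~F2 -> 0
  row 15 [1111]: F1=0 F2=1 -> F1&~F2 -> 0
Full result column, 4 rows per line (u,v fixed per line; w,z runs 00..11 left to right):
  rows 0-3 [u,v=00]: 0000  = hex 0
  rows 4-7 [u,v=01]: 0000  = hex 0
  rows 8-11 [u,v=10]: 0000  = hex 0
  rows 12-15 [u,v=11]: 0000  = hex 0
Counterexample vector (row 0 .. row 15) = 0000000000000000
Output column grouped in 4s = 0000 0000 0000 0000 = 0x0000
Convert to decimal digit by digit (value = value*16 + digit):
  0 -> 0
  0*16 + 0 = 0
  0*16 + 0 = 0
  0*16 + 0 = 0
Decimal = 0

0


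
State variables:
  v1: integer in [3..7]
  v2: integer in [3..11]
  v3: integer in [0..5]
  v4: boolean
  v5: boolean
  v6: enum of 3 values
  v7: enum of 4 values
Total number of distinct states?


State space = product of domain sizes of all variables.
Domain sizes:
  v1 (integer in [3..7]): 5
  v2 (integer in [3..11]): 9
  v3 (integer in [0..5]): 6
  v4 (boolean): 2
  v5 (boolean): 2
  v6 (enum of 3 values): 3
  v7 (enum of 4 values): 4
Product = 5 * 9 * 6 * 2 * 2 * 3 * 4 = 12960

12960


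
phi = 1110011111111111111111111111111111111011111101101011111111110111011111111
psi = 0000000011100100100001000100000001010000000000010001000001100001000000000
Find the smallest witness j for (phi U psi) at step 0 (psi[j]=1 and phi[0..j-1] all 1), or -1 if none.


(phi U psi) at 0: need smallest j with psi[j]=1 and phi[i]=1 for all i in [0,j).
Scan from step 0:
  step 0: phi=1, psi=0 -> continue
  step 1: phi=1, psi=0 -> continue
  step 2: phi=1, psi=0 -> continue
  step 3: phi=0 -> phi-prefix broken from here
  step 8: psi=1 but phi already failed -> not a witness
  step 9: psi=1 but phi already failed -> not a witness
  step 10: psi=1 but phi already failed -> not a witness
  step 13: psi=1 but phi already failed -> not a witness
  step 16: psi=1 but phi already failed -> not a witness
  step 21: psi=1 but phi already failed -> not a witness
  step 25: psi=1 but phi already failed -> not a witness
  step 33: psi=1 but phi already failed -> not a witness
  step 35: psi=1 but phi already failed -> not a witness
  step 47: psi=1 but phi already failed -> not a witness
  step 51: psi=1 but phi already failed -> not a witness
  step 57: psi=1 but phi already failed -> not a witness
  step 58: psi=1 but phi already failed -> not a witness
  step 63: psi=1 but phi already failed -> not a witness
  end of trace: no witness -> -1
Witness step = -1

-1


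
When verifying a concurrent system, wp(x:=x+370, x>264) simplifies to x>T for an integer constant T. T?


Formula: wp(x:=E, P) = P[E/x] (substitute E for x in postcondition)
Step 1: Postcondition: x>264
Step 2: Substitute x+370 for x: x+370>264
Step 3: Solve for x: x > 264-370 = -106

-106


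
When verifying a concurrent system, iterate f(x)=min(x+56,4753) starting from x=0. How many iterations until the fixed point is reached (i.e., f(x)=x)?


Step 1: x=0, cap=4753, increment=56
Step 2: x grows by 56 each step until capped at 4753; fixed point is x=4753
Step 3: iterations = ceil(4753/56) = 85

85


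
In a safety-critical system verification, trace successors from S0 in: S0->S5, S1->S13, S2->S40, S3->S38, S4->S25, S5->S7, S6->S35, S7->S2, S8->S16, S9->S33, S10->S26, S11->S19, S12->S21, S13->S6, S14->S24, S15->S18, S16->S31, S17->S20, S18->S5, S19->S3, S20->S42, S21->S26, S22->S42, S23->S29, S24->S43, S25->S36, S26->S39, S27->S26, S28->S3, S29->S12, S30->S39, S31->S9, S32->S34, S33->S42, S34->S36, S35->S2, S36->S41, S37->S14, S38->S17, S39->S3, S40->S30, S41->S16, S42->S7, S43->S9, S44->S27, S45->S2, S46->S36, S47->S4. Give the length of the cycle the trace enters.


Trace from S0 until a state repeats:
  S0 -> S5 -> S7 -> S2 -> S40 -> S30 -> S39 -> S3 -> S38 -> S17 -> S20 -> S42 -> S7
S7 first seen at step 2, revisited at step 12.
Cycle length = 12 - 2 = 10

10


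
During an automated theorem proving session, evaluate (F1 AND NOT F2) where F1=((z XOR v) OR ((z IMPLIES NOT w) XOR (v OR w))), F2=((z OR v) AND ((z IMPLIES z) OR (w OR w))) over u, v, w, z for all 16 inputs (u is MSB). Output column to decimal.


F1 = ((z XOR v) OR ((z IMPLIES NOT w) XOR (v OR w)))
F2 = ((z OR v) AND ((z IMPLIES z) OR (w OR w)))
Counterexample to F1=>F2 is where F1=1 and F2=0.
Evaluate each row (bits = u,v,w,z, MSB first):
  row 0 [0000]: F1=1 F2=0 -> F1&~F2 -> 1
  row 1 [0001]: F1=1 F2=1 -> F1&~F2 -> 0
  row 2 [0010]: F1=0 F2=0 -> F1&~F2 -> 0
  row 3 [0011]: F1=1 F2=1 -> F1&~F2 -> 0
  row 4 [0100]: F1=1 F2=1 -> F1&~F2 -> 0
  row 5 [0101]: F1=0 F2=1 -> F1&~F2 -> 0
  row 6 [0110]: F1=1 F2=1 -> F1&~F2 -> 0
  row 7 [0111]: F1=1 F2=1 -> F1&~F2 -> 0
  row 8 [1000]: F1=1 F2=0 -> F1&~F2 -> 1
  row 9 [1001]: F1=1 F2=1 -> F1&~F2 -> 0
  row 10 [1010]: F1=0 F2=0 -> F1&~F2 -> 0
  row 11 [1011]: F1=1 F2=1 -> F1&~F2 -> 0
  row 12 [1100]: F1=1 F2=1 -> F1&~F2 -> 0
  row 13 [1101]: F1=0 F2=1 -> F1&~F2 -> 0
  row 14 [1110]: F1=1 F2=1 -> F1&~F2 -> 0
  row 15 [1111]: F1=1 F2=1 -> F1&~F2 -> 0
Full result column, 4 rows per line (u,v fixed per line; w,z runs 00..11 left to right):
  rows 0-3 [u,v=00]: 1000  = hex 8
  rows 4-7 [u,v=01]: 0000  = hex 0
  rows 8-11 [u,v=10]: 1000  = hex 8
  rows 12-15 [u,v=11]: 0000  = hex 0
Counterexample vector (row 0 .. row 15) = 1000000010000000
Output column grouped in 4s = 1000 0000 1000 0000 = 0x8080
Convert to decimal digit by digit (value = value*16 + digit):
  8 -> 8
  8*16 + 0 = 128
  128*16 + 8 = 2056
  2056*16 + 0 = 32896
Decimal = 32896

32896


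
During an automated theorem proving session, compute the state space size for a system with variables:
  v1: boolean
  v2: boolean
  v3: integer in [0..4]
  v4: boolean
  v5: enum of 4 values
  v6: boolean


State space = product of domain sizes of all variables.
Domain sizes:
  v1 (boolean): 2
  v2 (boolean): 2
  v3 (integer in [0..4]): 5
  v4 (boolean): 2
  v5 (enum of 4 values): 4
  v6 (boolean): 2
Product = 2 * 2 * 5 * 2 * 4 * 2 = 320

320


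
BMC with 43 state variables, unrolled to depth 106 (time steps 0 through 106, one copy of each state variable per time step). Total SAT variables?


BMC unrolls to depth k, creating one copy of each state var for steps 0..k.
Step count = 106 + 1 = 107 (steps 0 through 106)
Vars per step = 43
Total = 43 * 107 = 4601

4601


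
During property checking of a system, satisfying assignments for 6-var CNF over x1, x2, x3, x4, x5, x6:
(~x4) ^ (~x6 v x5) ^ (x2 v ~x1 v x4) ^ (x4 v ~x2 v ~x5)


CNF with 4 clauses over 6 vars (64 assignments).
An assignment satisfies CNF iff every clause has >=1 true literal.
Check each row (bits = x1,x2,x3,x4,x5,x6; clause T/F shown):
  row 0 [000000]: clauses=TTTT -> 1
  row 1 [000001]: clauses=TFTT -> 0
  row 2 [000010]: clauses=TTTT -> 1
  row 3 [000011]: clauses=TTTT -> 1
  row 4 [000100]: clauses=FTTT -> 0
  (every remaining row is evaluated the same way; all 64 results are listed next)
Full result column, 8 rows per line (x1,x2,x3 fixed per line; x4,x5,x6 runs 000..111 left to right):
  rows 0-7 [x1,x2,x3=000]: 10110000  (ones: 3)
  rows 8-15 [x1,x2,x3=001]: 10110000  (ones: 3)
  rows 16-23 [x1,x2,x3=010]: 10000000  (ones: 1)
  rows 24-31 [x1,x2,x3=011]: 10000000  (ones: 1)
  rows 32-39 [x1,x2,x3=100]: 00000000  (ones: 0)
  rows 40-47 [x1,x2,x3=101]: 00000000  (ones: 0)
  rows 48-55 [x1,x2,x3=110]: 10000000  (ones: 1)
  rows 56-63 [x1,x2,x3=111]: 10000000  (ones: 1)
Satisfying assignments = 3+3+1+1+0+0+1+1 = 10

10


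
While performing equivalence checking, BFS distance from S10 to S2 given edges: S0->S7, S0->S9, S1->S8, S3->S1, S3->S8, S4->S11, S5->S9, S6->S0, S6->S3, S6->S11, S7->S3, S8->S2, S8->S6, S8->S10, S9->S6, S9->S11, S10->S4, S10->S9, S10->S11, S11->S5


BFS layer-by-layer from S10:
  dist 0: {S10}
  dist 1: {S4, S9, S11}
  dist 2: {S5, S6}
  dist 3: {S0, S3}
  dist 4: {S1, S7, S8}
  dist 5: {S2}
  -> S2 reached at distance 5
Shortest path length = 5

5


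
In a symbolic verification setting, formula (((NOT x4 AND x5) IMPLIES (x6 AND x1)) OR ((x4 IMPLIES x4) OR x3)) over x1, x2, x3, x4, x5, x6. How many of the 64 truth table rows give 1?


Formula: (((NOT x4 AND x5) IMPLIES (x6 AND x1)) OR ((x4 IMPLIES x4) OR x3)) over 6 vars (64 rows)
Evaluate each row (x1, x2, x3, x4, x5, x6 as bits, MSB first):
  row 0 [000000]: (((NOT 0 AND 0) IMPLIES (0 AND 0)) OR ((0 IMPLIES 0) OR 0)) -> 1
  row 1 [000001]: (((NOT 0 AND 0) IMPLIES (1 AND 0)) OR ((0 IMPLIES 0) OR 0)) -> 1
  row 2 [000010]: (((NOT 0 AND 1) IMPLIES (0 AND 0)) OR ((0 IMPLIES 0) OR 0)) -> 1
  row 3 [000011]: (((NOT 0 AND 1) IMPLIES (1 AND 0)) OR ((0 IMPLIES 0) OR 0)) -> 1
  row 4 [000100]: (((NOT 1 AND 0) IMPLIES (0 AND 0)) OR ((1 IMPLIES 1) OR 0)) -> 1
  (every remaining row is evaluated the same way; all 64 results are listed next)
Full result column, 8 rows per line (x1,x2,x3 fixed per line; x4,x5,x6 runs 000..111 left to right):
  rows 0-7 [x1,x2,x3=000]: 11111111  (ones: 8)
  rows 8-15 [x1,x2,x3=001]: 11111111  (ones: 8)
  rows 16-23 [x1,x2,x3=010]: 11111111  (ones: 8)
  rows 24-31 [x1,x2,x3=011]: 11111111  (ones: 8)
  rows 32-39 [x1,x2,x3=100]: 11111111  (ones: 8)
  rows 40-47 [x1,x2,x3=101]: 11111111  (ones: 8)
  rows 48-55 [x1,x2,x3=110]: 11111111  (ones: 8)
  rows 56-63 [x1,x2,x3=111]: 11111111  (ones: 8)
Count of 1-rows = 8+8+8+8+8+8+8+8 = 64

64


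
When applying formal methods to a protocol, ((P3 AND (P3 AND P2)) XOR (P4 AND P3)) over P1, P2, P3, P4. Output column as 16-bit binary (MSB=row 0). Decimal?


Formula: ((P3 AND (P3 AND P2)) XOR (P4 AND P3)) over P1, P2, P3, P4 (16 rows)
Evaluate each row (bits = P1,P2,P3,P4, MSB first):
  row 0 [0000]: ((0 AND (0 AND 0)) XOR (0 AND 0)) -> 0
  row 1 [0001]: ((0 AND (0 AND 0)) XOR (1 AND 0)) -> 0
  row 2 [0010]: ((1 AND (1 AND 0)) XOR (0 AND 1)) -> 0
  row 3 [0011]: ((1 AND (1 AND 0)) XOR (1 AND 1)) -> 1
  row 4 [0100]: ((0 AND (0 AND 1)) XOR (0 AND 0)) -> 0
  row 5 [0101]: ((0 AND (0 AND 1)) XOR (1 AND 0)) -> 0
  row 6 [0110]: ((1 AND (1 AND 1)) XOR (0 AND 1)) -> 1
  row 7 [0111]: ((1 AND (1 AND 1)) XOR (1 AND 1)) -> 0
  row 8 [1000]: ((0 AND (0 AND 0)) XOR (0 AND 0)) -> 0
  row 9 [1001]: ((0 AND (0 AND 0)) XOR (1 AND 0)) -> 0
  row 10 [1010]: ((1 AND (1 AND 0)) XOR (0 AND 1)) -> 0
  row 11 [1011]: ((1 AND (1 AND 0)) XOR (1 AND 1)) -> 1
  row 12 [1100]: ((0 AND (0 AND 1)) XOR (0 AND 0)) -> 0
  row 13 [1101]: ((0 AND (0 AND 1)) XOR (1 AND 0)) -> 0
  row 14 [1110]: ((1 AND (1 AND 1)) XOR (0 AND 1)) -> 1
  row 15 [1111]: ((1 AND (1 AND 1)) XOR (1 AND 1)) -> 0
Full result column, 4 rows per line (P1,P2 fixed per line; P3,P4 runs 00..11 left to right):
  rows 0-3 [P1,P2=00]: 0001  = hex 1
  rows 4-7 [P1,P2=01]: 0010  = hex 2
  rows 8-11 [P1,P2=10]: 0001  = hex 1
  rows 12-15 [P1,P2=11]: 0010  = hex 2
Output column (row 0 .. row 15) = 0001001000010010
Output column grouped in 4s = 0001 0010 0001 0010 = 0x1212
Convert to decimal digit by digit (value = value*16 + digit):
  1 -> 1
  1*16 + 2 = 18
  18*16 + 1 = 289
  289*16 + 2 = 4626
Decimal = 4626

4626


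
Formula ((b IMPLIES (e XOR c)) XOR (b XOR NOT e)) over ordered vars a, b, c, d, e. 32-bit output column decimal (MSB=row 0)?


Formula: ((b IMPLIES (e XOR c)) XOR (b XOR NOT e)) over a, b, c, d, e (32 rows)
Evaluate each row (bits = a,b,c,d,e, MSB first):
  row 0 [00000]: ((0 IMPLIES (0 XOR 0)) XOR (0 XOR NOT 0)) -> 0
  row 1 [00001]: ((0 IMPLIES (1 XOR 0)) XOR (0 XOR NOT 1)) -> 1
  row 2 [00010]: ((0 IMPLIES (0 XOR 0)) XOR (0 XOR NOT 0)) -> 0
  row 3 [00011]: ((0 IMPLIES (1 XOR 0)) XOR (0 XOR NOT 1)) -> 1
  row 4 [00100]: ((0 IMPLIES (0 XOR 1)) XOR (0 XOR NOT 0)) -> 0
  row 5 [00101]: ((0 IMPLIES (1 XOR 1)) XOR (0 XOR NOT 1)) -> 1
  row 6 [00110]: ((0 IMPLIES (0 XOR 1)) XOR (0 XOR NOT 0)) -> 0
  row 7 [00111]: ((0 IMPLIES (1 XOR 1)) XOR (0 XOR NOT 1)) -> 1
  row 8 [01000]: ((1 IMPLIES (0 XOR 0)) XOR (1 XOR NOT 0)) -> 0
  row 9 [01001]: ((1 IMPLIES (1 XOR 0)) XOR (1 XOR NOT 1)) -> 0
  row 10 [01010]: ((1 IMPLIES (0 XOR 0)) XOR (1 XOR NOT 0)) -> 0
  row 11 [01011]: ((1 IMPLIES (1 XOR 0)) XOR (1 XOR NOT 1)) -> 0
  row 12 [01100]: ((1 IMPLIES (0 XOR 1)) XOR (1 XOR NOT 0)) -> 1
  row 13 [01101]: ((1 IMPLIES (1 XOR 1)) XOR (1 XOR NOT 1)) -> 1
  row 14 [01110]: ((1 IMPLIES (0 XOR 1)) XOR (1 XOR NOT 0)) -> 1
  row 15 [01111]: ((1 IMPLIES (1 XOR 1)) XOR (1 XOR NOT 1)) -> 1
  row 16 [10000]: ((0 IMPLIES (0 XOR 0)) XOR (0 XOR NOT 0)) -> 0
  row 17 [10001]: ((0 IMPLIES (1 XOR 0)) XOR (0 XOR NOT 1)) -> 1
  row 18 [10010]: ((0 IMPLIES (0 XOR 0)) XOR (0 XOR NOT 0)) -> 0
  row 19 [10011]: ((0 IMPLIES (1 XOR 0)) XOR (0 XOR NOT 1)) -> 1
  row 20 [10100]: ((0 IMPLIES (0 XOR 1)) XOR (0 XOR NOT 0)) -> 0
  row 21 [10101]: ((0 IMPLIES (1 XOR 1)) XOR (0 XOR NOT 1)) -> 1
  row 22 [10110]: ((0 IMPLIES (0 XOR 1)) XOR (0 XOR NOT 0)) -> 0
  row 23 [10111]: ((0 IMPLIES (1 XOR 1)) XOR (0 XOR NOT 1)) -> 1
  row 24 [11000]: ((1 IMPLIES (0 XOR 0)) XOR (1 XOR NOT 0)) -> 0
  row 25 [11001]: ((1 IMPLIES (1 XOR 0)) XOR (1 XOR NOT 1)) -> 0
  row 26 [11010]: ((1 IMPLIES (0 XOR 0)) XOR (1 XOR NOT 0)) -> 0
  row 27 [11011]: ((1 IMPLIES (1 XOR 0)) XOR (1 XOR NOT 1)) -> 0
  row 28 [11100]: ((1 IMPLIES (0 XOR 1)) XOR (1 XOR NOT 0)) -> 1
  row 29 [11101]: ((1 IMPLIES (1 XOR 1)) XOR (1 XOR NOT 1)) -> 1
  row 30 [11110]: ((1 IMPLIES (0 XOR 1)) XOR (1 XOR NOT 0)) -> 1
  row 31 [11111]: ((1 IMPLIES (1 XOR 1)) XOR (1 XOR NOT 1)) -> 1
Full result column, 4 rows per line (a,b,c fixed per line; d,e runs 00..11 left to right):
  rows 0-3 [a,b,c=000]: 0101  = hex 5
  rows 4-7 [a,b,c=001]: 0101  = hex 5
  rows 8-11 [a,b,c=010]: 0000  = hex 0
  rows 12-15 [a,b,c=011]: 1111  = hex F
  rows 16-19 [a,b,c=100]: 0101  = hex 5
  rows 20-23 [a,b,c=101]: 0101  = hex 5
  rows 24-27 [a,b,c=110]: 0000  = hex 0
  rows 28-31 [a,b,c=111]: 1111  = hex F
Output column (row 0 .. row 31) = 01010101000011110101010100001111
Output column grouped in 4s = 0101 0101 0000 1111 0101 0101 0000 1111 = 0x550F550F
Convert to decimal digit by digit (value = value*16 + digit):
  5 -> 5
  5*16 + 5 = 85
  85*16 + 0 = 1360
  1360*16 + 15 (F) = 21775
  21775*16 + 5 = 348405
  348405*16 + 5 = 5574485
  5574485*16 + 0 = 89191760
  89191760*16 + 15 (F) = 1427068175
Decimal = 1427068175

1427068175


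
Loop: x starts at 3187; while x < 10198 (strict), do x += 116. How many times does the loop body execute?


Step 1: x goes from 3187 toward 10198 by 116; the body runs while x<10198, so iterations = ceil((bound-start)/step)
Step 2: Distance=7011
Step 3: ceil(7011/116)=61

61


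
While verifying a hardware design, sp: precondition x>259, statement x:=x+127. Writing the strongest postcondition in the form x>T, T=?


Formula: sp(P, x:=E) = exists old_x. (x = E[old_x/x]) AND P[old_x/x] (old_x is the value of x before the assignment; eliminate old_x by solving x = E[old_x/x] for old_x)
Step 1: Precondition P: x>259, i.e. old_x > 259
Step 2: Assignment gives x = old_x + 127, so old_x = x - 127
Step 3: Substitute into P: x - 127 > 259
Step 4: Simplify: x > 259+127 = 386

386


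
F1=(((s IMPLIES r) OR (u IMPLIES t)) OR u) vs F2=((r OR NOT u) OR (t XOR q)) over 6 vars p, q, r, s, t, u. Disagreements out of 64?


F1 = (((s IMPLIES r) OR (u IMPLIES t)) OR u)
F2 = ((r OR NOT u) OR (t XOR q))
Evaluate both on each of 64 rows (bits = p,q,r,s,t,u):
  row 0 [000000]: F1=1 F2=1 -> 0
  row 1 [000001]: F1=1 F2=0 (differ) -> 1
  row 2 [000010]: F1=1 F2=1 -> 0
  row 3 [000011]: F1=1 F2=1 -> 0
  row 4 [000100]: F1=1 F2=1 -> 0
  (every remaining row is evaluated the same way; all 64 results are listed next)
Full result column, 8 rows per line (p,q,r fixed per line; s,t,u runs 000..111 left to right):
  rows 0-7 [p,q,r=000]: 01000100  (ones: 2)
  rows 8-15 [p,q,r=001]: 00000000  (ones: 0)
  rows 16-23 [p,q,r=010]: 00010001  (ones: 2)
  rows 24-31 [p,q,r=011]: 00000000  (ones: 0)
  rows 32-39 [p,q,r=100]: 01000100  (ones: 2)
  rows 40-47 [p,q,r=101]: 00000000  (ones: 0)
  rows 48-55 [p,q,r=110]: 00010001  (ones: 2)
  rows 56-63 [p,q,r=111]: 00000000  (ones: 0)
Disagreements = 2+0+2+0+2+0+2+0 = 8

8


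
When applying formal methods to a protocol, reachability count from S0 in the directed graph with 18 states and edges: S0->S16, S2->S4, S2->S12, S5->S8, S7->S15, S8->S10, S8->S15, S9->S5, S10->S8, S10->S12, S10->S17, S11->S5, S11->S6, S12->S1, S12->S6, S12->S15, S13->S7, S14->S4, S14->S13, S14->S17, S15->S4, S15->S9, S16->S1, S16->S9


BFS from S0:
  layer 0: {S0}
  layer 1: {S16}
  layer 2: {S1, S9}
  layer 3: {S5}
  layer 4: {S8}
  layer 5: {S10, S15}
  layer 6: {S4, S12, S17}
  layer 7: {S6}
Reachable set: {S0, S1, S4, S5, S6, S8, S9, S10, S12, S15, S16, S17}
Count = 12

12


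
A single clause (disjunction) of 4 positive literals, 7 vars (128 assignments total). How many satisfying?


Step 1: Total=2^7=128
Step 2: Unsat when all 4 false: 2^3=8
Step 3: Sat=128-8=120

120


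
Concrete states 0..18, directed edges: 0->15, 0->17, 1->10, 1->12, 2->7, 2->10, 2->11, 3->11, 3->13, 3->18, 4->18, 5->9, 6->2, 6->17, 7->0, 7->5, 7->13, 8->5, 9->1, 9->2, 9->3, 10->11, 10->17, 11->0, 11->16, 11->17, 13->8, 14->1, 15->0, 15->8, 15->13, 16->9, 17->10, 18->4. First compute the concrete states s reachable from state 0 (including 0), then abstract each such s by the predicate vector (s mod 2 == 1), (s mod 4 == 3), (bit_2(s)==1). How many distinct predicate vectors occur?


BFS from 0:
Concrete reachable: {0, 1, 2, 3, 4, 5, 7, 8, 9, 10, 11, 12, 13, 15, 16, 17, 18}
Abstract via predicates (s mod 2 == 1), (s mod 4 == 3), (bit_2(s)==1):
  (0,0,0) <- {0, 2, 8, 10, 16, 18}
  (0,0,1) <- {4, 12}
  (1,0,0) <- {1, 9, 17}
  (1,0,1) <- {5, 13}
  (1,1,0) <- {3, 11}
  (1,1,1) <- {7, 15}
Distinct abstract states = 6

6


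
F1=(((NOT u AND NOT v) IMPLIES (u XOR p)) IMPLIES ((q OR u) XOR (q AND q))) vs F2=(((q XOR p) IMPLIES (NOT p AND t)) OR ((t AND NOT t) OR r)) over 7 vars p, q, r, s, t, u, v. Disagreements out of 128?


F1 = (((NOT u AND NOT v) IMPLIES (u XOR p)) IMPLIES ((q OR u) XOR (q AND q)))
F2 = (((q XOR p) IMPLIES (NOT p AND t)) OR ((t AND NOT t) OR r))
Evaluate both on each of 128 rows (bits = p,q,r,s,t,u,v):
  row 0 [0000000]: F1=1 F2=1 -> 0
  row 1 [0000001]: F1=0 F2=1 (differ) -> 1
  row 2 [0000010]: F1=1 F2=1 -> 0
  row 3 [0000011]: F1=1 F2=1 -> 0
  row 4 [0000100]: F1=1 F2=1 -> 0
  (every remaining row is evaluated the same way; all 128 results are listed next)
Full result column, 8 rows per line (p,q,r,s fixed per line; t,u,v runs 000..111 left to right):
  rows 0-7 [p,q,r,s=0000]: 01000100  (ones: 2)
  rows 8-15 [p,q,r,s=0001]: 01000100  (ones: 2)
  rows 16-23 [p,q,r,s=0010]: 01000100  (ones: 2)
  rows 24-31 [p,q,r,s=0011]: 01000100  (ones: 2)
  rows 32-39 [p,q,r,s=0100]: 10000111  (ones: 4)
  rows 40-47 [p,q,r,s=0101]: 10000111  (ones: 4)
  rows 48-55 [p,q,r,s=0110]: 01110111  (ones: 6)
  rows 56-63 [p,q,r,s=0111]: 01110111  (ones: 6)
  rows 64-71 [p,q,r,s=1000]: 00110011  (ones: 4)
  rows 72-79 [p,q,r,s=1001]: 00110011  (ones: 4)
  rows 80-87 [p,q,r,s=1010]: 11001100  (ones: 4)
  rows 88-95 [p,q,r,s=1011]: 11001100  (ones: 4)
  rows 96-103 [p,q,r,s=1100]: 11111111  (ones: 8)
  rows 104-111 [p,q,r,s=1101]: 11111111  (ones: 8)
  rows 112-119 [p,q,r,s=1110]: 11111111  (ones: 8)
  rows 120-127 [p,q,r,s=1111]: 11111111  (ones: 8)
Disagreements = 2+2+2+2+4+4+6+6+4+4+4+4+8+8+8+8 = 76

76


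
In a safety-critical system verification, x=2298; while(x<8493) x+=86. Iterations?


Step 1: x goes from 2298 toward 8493 by 86; the body runs while x<8493, so iterations = ceil((bound-start)/step)
Step 2: Distance=6195
Step 3: ceil(6195/86)=73

73


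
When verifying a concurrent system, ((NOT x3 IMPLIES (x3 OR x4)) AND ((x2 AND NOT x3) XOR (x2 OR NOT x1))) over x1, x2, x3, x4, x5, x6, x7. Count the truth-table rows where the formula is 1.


Formula: ((NOT x3 IMPLIES (x3 OR x4)) AND ((x2 AND NOT x3) XOR (x2 OR NOT x1))) over 7 vars (128 rows)
Evaluate each row (x1, x2, x3, x4, x5, x6, x7 as bits, MSB first):
  row 0 [0000000]: ((NOT 0 IMPLIES (0 OR 0)) AND ((0 AND NOT 0) XOR (0 OR NOT 0))) -> 0
  row 1 [0000001]: ((NOT 0 IMPLIES (0 OR 0)) AND ((0 AND NOT 0) XOR (0 OR NOT 0))) -> 0
  row 2 [0000010]: ((NOT 0 IMPLIES (0 OR 0)) AND ((0 AND NOT 0) XOR (0 OR NOT 0))) -> 0
  row 3 [0000011]: ((NOT 0 IMPLIES (0 OR 0)) AND ((0 AND NOT 0) XOR (0 OR NOT 0))) -> 0
  row 4 [0000100]: ((NOT 0 IMPLIES (0 OR 0)) AND ((0 AND NOT 0) XOR (0 OR NOT 0))) -> 0
  (every remaining row is evaluated the same way; all 128 results are listed next)
Full result column, 8 rows per line (x1,x2,x3,x4 fixed per line; x5,x6,x7 runs 000..111 left to right):
  rows 0-7 [x1,x2,x3,x4=0000]: 00000000  (ones: 0)
  rows 8-15 [x1,x2,x3,x4=0001]: 11111111  (ones: 8)
  rows 16-23 [x1,x2,x3,x4=0010]: 11111111  (ones: 8)
  rows 24-31 [x1,x2,x3,x4=0011]: 11111111  (ones: 8)
  rows 32-39 [x1,x2,x3,x4=0100]: 00000000  (ones: 0)
  rows 40-47 [x1,x2,x3,x4=0101]: 00000000  (ones: 0)
  rows 48-55 [x1,x2,x3,x4=0110]: 11111111  (ones: 8)
  rows 56-63 [x1,x2,x3,x4=0111]: 11111111  (ones: 8)
  rows 64-71 [x1,x2,x3,x4=1000]: 00000000  (ones: 0)
  rows 72-79 [x1,x2,x3,x4=1001]: 00000000  (ones: 0)
  rows 80-87 [x1,x2,x3,x4=1010]: 00000000  (ones: 0)
  rows 88-95 [x1,x2,x3,x4=1011]: 00000000  (ones: 0)
  rows 96-103 [x1,x2,x3,x4=1100]: 00000000  (ones: 0)
  rows 104-111 [x1,x2,x3,x4=1101]: 00000000  (ones: 0)
  rows 112-119 [x1,x2,x3,x4=1110]: 11111111  (ones: 8)
  rows 120-127 [x1,x2,x3,x4=1111]: 11111111  (ones: 8)
Count of 1-rows = 0+8+8+8+0+0+8+8+0+0+0+0+0+0+8+8 = 56

56


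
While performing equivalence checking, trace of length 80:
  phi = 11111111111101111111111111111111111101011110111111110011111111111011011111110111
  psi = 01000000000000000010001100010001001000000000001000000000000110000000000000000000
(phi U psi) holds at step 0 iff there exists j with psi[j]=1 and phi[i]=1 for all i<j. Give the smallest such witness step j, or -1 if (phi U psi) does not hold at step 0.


(phi U psi) at 0: need smallest j with psi[j]=1 and phi[i]=1 for all i in [0,j).
Scan from step 0:
  step 0: phi=1, psi=0 -> continue
  step 1: psi=1 and phi held for [0,1) -> witness found
Witness step = 1

1


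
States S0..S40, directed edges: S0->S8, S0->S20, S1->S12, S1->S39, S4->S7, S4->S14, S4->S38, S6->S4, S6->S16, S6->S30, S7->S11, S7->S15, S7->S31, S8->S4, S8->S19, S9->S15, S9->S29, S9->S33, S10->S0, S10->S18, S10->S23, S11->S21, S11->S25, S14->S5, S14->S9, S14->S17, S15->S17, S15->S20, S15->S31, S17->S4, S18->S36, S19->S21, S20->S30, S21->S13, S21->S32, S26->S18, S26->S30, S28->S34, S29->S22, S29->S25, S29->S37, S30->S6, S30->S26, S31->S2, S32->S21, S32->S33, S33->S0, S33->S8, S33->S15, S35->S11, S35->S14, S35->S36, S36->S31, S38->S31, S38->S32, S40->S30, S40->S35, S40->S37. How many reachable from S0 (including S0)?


BFS from S0:
  layer 0: {S0}
  layer 1: {S8, S20}
  layer 2: {S4, S19, S30}
  layer 3: {S6, S7, S14, S21, S26, S38}
  layer 4: {S5, S9, S11, S13, S15, S16, S17, S18, S31, S32}
  layer 5: {S2, S25, S29, S33, S36}
  layer 6: {S22, S37}
Reachable set: {S0, S2, S4, S5, S6, S7, S8, S9, S11, S13, S14, S15, S16, S17, S18, S19, S20, S21, S22, S25, S26, S29, S30, S31, S32, S33, S36, S37, S38}
Count = 29

29


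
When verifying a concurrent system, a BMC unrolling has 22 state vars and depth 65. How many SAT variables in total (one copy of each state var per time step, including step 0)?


BMC unrolls to depth k, creating one copy of each state var for steps 0..k.
Step count = 65 + 1 = 66 (steps 0 through 65)
Vars per step = 22
Total = 22 * 66 = 1452

1452


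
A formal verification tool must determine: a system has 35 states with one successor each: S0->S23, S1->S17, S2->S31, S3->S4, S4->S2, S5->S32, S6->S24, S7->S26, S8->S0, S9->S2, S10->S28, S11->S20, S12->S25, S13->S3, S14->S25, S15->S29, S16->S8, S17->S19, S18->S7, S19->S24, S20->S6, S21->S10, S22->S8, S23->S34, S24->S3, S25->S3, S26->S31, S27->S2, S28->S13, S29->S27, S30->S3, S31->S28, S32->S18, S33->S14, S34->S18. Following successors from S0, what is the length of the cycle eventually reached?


Trace from S0 until a state repeats:
  S0 -> S23 -> S34 -> S18 -> S7 -> S26 -> S31 -> S28 -> S13 -> S3 -> S4 -> S2 -> S31
S31 first seen at step 6, revisited at step 12.
Cycle length = 12 - 6 = 6

6


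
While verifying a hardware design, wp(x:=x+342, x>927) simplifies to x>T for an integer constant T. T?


Formula: wp(x:=E, P) = P[E/x] (substitute E for x in postcondition)
Step 1: Postcondition: x>927
Step 2: Substitute x+342 for x: x+342>927
Step 3: Solve for x: x > 927-342 = 585

585


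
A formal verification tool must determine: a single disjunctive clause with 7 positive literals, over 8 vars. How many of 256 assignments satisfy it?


Step 1: Total=2^8=256
Step 2: Unsat when all 7 false: 2^1=2
Step 3: Sat=256-2=254

254


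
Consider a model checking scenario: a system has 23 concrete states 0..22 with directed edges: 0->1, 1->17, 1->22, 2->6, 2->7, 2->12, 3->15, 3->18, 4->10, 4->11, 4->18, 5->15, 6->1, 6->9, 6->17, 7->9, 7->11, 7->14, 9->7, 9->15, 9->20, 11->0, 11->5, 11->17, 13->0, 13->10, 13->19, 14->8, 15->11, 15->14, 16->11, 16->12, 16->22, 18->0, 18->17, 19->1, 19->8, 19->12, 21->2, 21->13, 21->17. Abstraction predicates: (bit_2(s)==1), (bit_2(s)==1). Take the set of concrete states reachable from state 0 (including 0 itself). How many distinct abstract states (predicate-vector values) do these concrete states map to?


BFS from 0:
Concrete reachable: {0, 1, 17, 22}
Abstract via predicates (bit_2(s)==1), (bit_2(s)==1):
  (0,0) <- {0, 1, 17}
  (1,1) <- {22}
Distinct abstract states = 2

2


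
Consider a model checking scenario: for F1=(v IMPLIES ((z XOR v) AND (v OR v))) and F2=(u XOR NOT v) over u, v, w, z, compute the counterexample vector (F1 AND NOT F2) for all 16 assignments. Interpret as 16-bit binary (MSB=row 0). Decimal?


F1 = (v IMPLIES ((z XOR v) AND (v OR v)))
F2 = (u XOR NOT v)
Counterexample to F1=>F2 is where F1=1 and F2=0.
Evaluate each row (bits = u,v,w,z, MSB first):
  row 0 [0000]: F1=1 F2=1 -> F1&~F2 -> 0
  row 1 [0001]: F1=1 F2=1 -> F1&~F2 -> 0
  row 2 [0010]: F1=1 F2=1 -> F1&~F2 -> 0
  row 3 [0011]: F1=1 F2=1 -> F1&~F2 -> 0
  row 4 [0100]: F1=1 F2=0 -> F1&~F2 -> 1
  row 5 [0101]: F1=0 F2=0 -> F1&~F2 -> 0
  row 6 [0110]: F1=1 F2=0 -> F1&~F2 -> 1
  row 7 [0111]: F1=0 F2=0 -> F1&~F2 -> 0
  row 8 [1000]: F1=1 F2=0 -> F1&~F2 -> 1
  row 9 [1001]: F1=1 F2=0 -> F1&~F2 -> 1
  row 10 [1010]: F1=1 F2=0 -> F1&~F2 -> 1
  row 11 [1011]: F1=1 F2=0 -> F1&~F2 -> 1
  row 12 [1100]: F1=1 F2=1 -> F1&~F2 -> 0
  row 13 [1101]: F1=0 F2=1 -> F1&~F2 -> 0
  row 14 [1110]: F1=1 F2=1 -> F1&~F2 -> 0
  row 15 [1111]: F1=0 F2=1 -> F1&~F2 -> 0
Full result column, 4 rows per line (u,v fixed per line; w,z runs 00..11 left to right):
  rows 0-3 [u,v=00]: 0000  = hex 0
  rows 4-7 [u,v=01]: 1010  = hex A
  rows 8-11 [u,v=10]: 1111  = hex F
  rows 12-15 [u,v=11]: 0000  = hex 0
Counterexample vector (row 0 .. row 15) = 0000101011110000
Output column grouped in 4s = 0000 1010 1111 0000 = 0x0AF0
Convert to decimal digit by digit (value = value*16 + digit):
  0 -> 0
  0*16 + 10 (A) = 10
  10*16 + 15 (F) = 175
  175*16 + 0 = 2800
Decimal = 2800

2800


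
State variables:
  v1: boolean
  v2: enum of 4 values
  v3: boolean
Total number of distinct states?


State space = product of domain sizes of all variables.
Domain sizes:
  v1 (boolean): 2
  v2 (enum of 4 values): 4
  v3 (boolean): 2
Product = 2 * 4 * 2 = 16

16


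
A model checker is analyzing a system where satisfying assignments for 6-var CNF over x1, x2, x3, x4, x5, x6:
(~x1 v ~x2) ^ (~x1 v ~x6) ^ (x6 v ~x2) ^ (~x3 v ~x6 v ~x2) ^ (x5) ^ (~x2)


CNF with 6 clauses over 6 vars (64 assignments).
An assignment satisfies CNF iff every clause has >=1 true literal.
Check each row (bits = x1,x2,x3,x4,x5,x6; clause T/F shown):
  row 0 [000000]: clauses=TTTTFT -> 0
  row 1 [000001]: clauses=TTTTFT -> 0
  row 2 [000010]: clauses=TTTTTT -> 1
  row 3 [000011]: clauses=TTTTTT -> 1
  row 4 [000100]: clauses=TTTTFT -> 0
  (every remaining row is evaluated the same way; all 64 results are listed next)
Full result column, 8 rows per line (x1,x2,x3 fixed per line; x4,x5,x6 runs 000..111 left to right):
  rows 0-7 [x1,x2,x3=000]: 00110011  (ones: 4)
  rows 8-15 [x1,x2,x3=001]: 00110011  (ones: 4)
  rows 16-23 [x1,x2,x3=010]: 00000000  (ones: 0)
  rows 24-31 [x1,x2,x3=011]: 00000000  (ones: 0)
  rows 32-39 [x1,x2,x3=100]: 00100010  (ones: 2)
  rows 40-47 [x1,x2,x3=101]: 00100010  (ones: 2)
  rows 48-55 [x1,x2,x3=110]: 00000000  (ones: 0)
  rows 56-63 [x1,x2,x3=111]: 00000000  (ones: 0)
Satisfying assignments = 4+4+0+0+2+2+0+0 = 12

12


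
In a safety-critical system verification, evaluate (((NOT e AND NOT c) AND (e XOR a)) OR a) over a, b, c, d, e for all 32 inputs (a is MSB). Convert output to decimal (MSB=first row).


Formula: (((NOT e AND NOT c) AND (e XOR a)) OR a) over a, b, c, d, e (32 rows)
Evaluate each row (bits = a,b,c,d,e, MSB first):
  row 0 [00000]: (((NOT 0 AND NOT 0) AND (0 XOR 0)) OR 0) -> 0
  row 1 [00001]: (((NOT 1 AND NOT 0) AND (1 XOR 0)) OR 0) -> 0
  row 2 [00010]: (((NOT 0 AND NOT 0) AND (0 XOR 0)) OR 0) -> 0
  row 3 [00011]: (((NOT 1 AND NOT 0) AND (1 XOR 0)) OR 0) -> 0
  row 4 [00100]: (((NOT 0 AND NOT 1) AND (0 XOR 0)) OR 0) -> 0
  row 5 [00101]: (((NOT 1 AND NOT 1) AND (1 XOR 0)) OR 0) -> 0
  row 6 [00110]: (((NOT 0 AND NOT 1) AND (0 XOR 0)) OR 0) -> 0
  row 7 [00111]: (((NOT 1 AND NOT 1) AND (1 XOR 0)) OR 0) -> 0
  row 8 [01000]: (((NOT 0 AND NOT 0) AND (0 XOR 0)) OR 0) -> 0
  row 9 [01001]: (((NOT 1 AND NOT 0) AND (1 XOR 0)) OR 0) -> 0
  row 10 [01010]: (((NOT 0 AND NOT 0) AND (0 XOR 0)) OR 0) -> 0
  row 11 [01011]: (((NOT 1 AND NOT 0) AND (1 XOR 0)) OR 0) -> 0
  row 12 [01100]: (((NOT 0 AND NOT 1) AND (0 XOR 0)) OR 0) -> 0
  row 13 [01101]: (((NOT 1 AND NOT 1) AND (1 XOR 0)) OR 0) -> 0
  row 14 [01110]: (((NOT 0 AND NOT 1) AND (0 XOR 0)) OR 0) -> 0
  row 15 [01111]: (((NOT 1 AND NOT 1) AND (1 XOR 0)) OR 0) -> 0
  row 16 [10000]: (((NOT 0 AND NOT 0) AND (0 XOR 1)) OR 1) -> 1
  row 17 [10001]: (((NOT 1 AND NOT 0) AND (1 XOR 1)) OR 1) -> 1
  row 18 [10010]: (((NOT 0 AND NOT 0) AND (0 XOR 1)) OR 1) -> 1
  row 19 [10011]: (((NOT 1 AND NOT 0) AND (1 XOR 1)) OR 1) -> 1
  row 20 [10100]: (((NOT 0 AND NOT 1) AND (0 XOR 1)) OR 1) -> 1
  row 21 [10101]: (((NOT 1 AND NOT 1) AND (1 XOR 1)) OR 1) -> 1
  row 22 [10110]: (((NOT 0 AND NOT 1) AND (0 XOR 1)) OR 1) -> 1
  row 23 [10111]: (((NOT 1 AND NOT 1) AND (1 XOR 1)) OR 1) -> 1
  row 24 [11000]: (((NOT 0 AND NOT 0) AND (0 XOR 1)) OR 1) -> 1
  row 25 [11001]: (((NOT 1 AND NOT 0) AND (1 XOR 1)) OR 1) -> 1
  row 26 [11010]: (((NOT 0 AND NOT 0) AND (0 XOR 1)) OR 1) -> 1
  row 27 [11011]: (((NOT 1 AND NOT 0) AND (1 XOR 1)) OR 1) -> 1
  row 28 [11100]: (((NOT 0 AND NOT 1) AND (0 XOR 1)) OR 1) -> 1
  row 29 [11101]: (((NOT 1 AND NOT 1) AND (1 XOR 1)) OR 1) -> 1
  row 30 [11110]: (((NOT 0 AND NOT 1) AND (0 XOR 1)) OR 1) -> 1
  row 31 [11111]: (((NOT 1 AND NOT 1) AND (1 XOR 1)) OR 1) -> 1
Full result column, 4 rows per line (a,b,c fixed per line; d,e runs 00..11 left to right):
  rows 0-3 [a,b,c=000]: 0000  = hex 0
  rows 4-7 [a,b,c=001]: 0000  = hex 0
  rows 8-11 [a,b,c=010]: 0000  = hex 0
  rows 12-15 [a,b,c=011]: 0000  = hex 0
  rows 16-19 [a,b,c=100]: 1111  = hex F
  rows 20-23 [a,b,c=101]: 1111  = hex F
  rows 24-27 [a,b,c=110]: 1111  = hex F
  rows 28-31 [a,b,c=111]: 1111  = hex F
Output column (row 0 .. row 31) = 00000000000000001111111111111111
Output column grouped in 4s = 0000 0000 0000 0000 1111 1111 1111 1111 = 0x0000FFFF
Convert to decimal digit by digit (value = value*16 + digit):
  0 -> 0
  0*16 + 0 = 0
  0*16 + 0 = 0
  0*16 + 0 = 0
  0*16 + 15 (F) = 15
  15*16 + 15 (F) = 255
  255*16 + 15 (F) = 4095
  4095*16 + 15 (F) = 65535
Decimal = 65535

65535


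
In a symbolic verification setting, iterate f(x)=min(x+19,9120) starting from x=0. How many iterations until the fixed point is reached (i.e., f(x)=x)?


Step 1: x=0, cap=9120, increment=19
Step 2: x grows by 19 each step until capped at 9120; fixed point is x=9120
Step 3: iterations = ceil(9120/19) = 480

480


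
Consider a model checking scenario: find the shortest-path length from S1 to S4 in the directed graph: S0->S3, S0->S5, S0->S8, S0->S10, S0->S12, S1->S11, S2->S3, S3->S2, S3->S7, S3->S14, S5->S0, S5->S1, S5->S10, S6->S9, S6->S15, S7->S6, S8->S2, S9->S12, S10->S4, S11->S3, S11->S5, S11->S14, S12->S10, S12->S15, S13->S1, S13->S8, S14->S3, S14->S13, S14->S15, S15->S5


BFS layer-by-layer from S1:
  dist 0: {S1}
  dist 1: {S11}
  dist 2: {S3, S5, S14}
  dist 3: {S0, S2, S7, S10, S13, S15}
  dist 4: {S4, S6, S8, S12}
  -> S4 reached at distance 4
Shortest path length = 4

4


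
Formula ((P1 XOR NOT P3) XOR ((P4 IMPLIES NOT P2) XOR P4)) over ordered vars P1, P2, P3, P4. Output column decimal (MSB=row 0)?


Formula: ((P1 XOR NOT P3) XOR ((P4 IMPLIES NOT P2) XOR P4)) over P1, P2, P3, P4 (16 rows)
Evaluate each row (bits = P1,P2,P3,P4, MSB first):
  row 0 [0000]: ((0 XOR NOT 0) XOR ((0 IMPLIES NOT 0) XOR 0)) -> 0
  row 1 [0001]: ((0 XOR NOT 0) XOR ((1 IMPLIES NOT 0) XOR 1)) -> 1
  row 2 [0010]: ((0 XOR NOT 1) XOR ((0 IMPLIES NOT 0) XOR 0)) -> 1
  row 3 [0011]: ((0 XOR NOT 1) XOR ((1 IMPLIES NOT 0) XOR 1)) -> 0
  row 4 [0100]: ((0 XOR NOT 0) XOR ((0 IMPLIES NOT 1) XOR 0)) -> 0
  row 5 [0101]: ((0 XOR NOT 0) XOR ((1 IMPLIES NOT 1) XOR 1)) -> 0
  row 6 [0110]: ((0 XOR NOT 1) XOR ((0 IMPLIES NOT 1) XOR 0)) -> 1
  row 7 [0111]: ((0 XOR NOT 1) XOR ((1 IMPLIES NOT 1) XOR 1)) -> 1
  row 8 [1000]: ((1 XOR NOT 0) XOR ((0 IMPLIES NOT 0) XOR 0)) -> 1
  row 9 [1001]: ((1 XOR NOT 0) XOR ((1 IMPLIES NOT 0) XOR 1)) -> 0
  row 10 [1010]: ((1 XOR NOT 1) XOR ((0 IMPLIES NOT 0) XOR 0)) -> 0
  row 11 [1011]: ((1 XOR NOT 1) XOR ((1 IMPLIES NOT 0) XOR 1)) -> 1
  row 12 [1100]: ((1 XOR NOT 0) XOR ((0 IMPLIES NOT 1) XOR 0)) -> 1
  row 13 [1101]: ((1 XOR NOT 0) XOR ((1 IMPLIES NOT 1) XOR 1)) -> 1
  row 14 [1110]: ((1 XOR NOT 1) XOR ((0 IMPLIES NOT 1) XOR 0)) -> 0
  row 15 [1111]: ((1 XOR NOT 1) XOR ((1 IMPLIES NOT 1) XOR 1)) -> 0
Full result column, 4 rows per line (P1,P2 fixed per line; P3,P4 runs 00..11 left to right):
  rows 0-3 [P1,P2=00]: 0110  = hex 6
  rows 4-7 [P1,P2=01]: 0011  = hex 3
  rows 8-11 [P1,P2=10]: 1001  = hex 9
  rows 12-15 [P1,P2=11]: 1100  = hex C
Output column (row 0 .. row 15) = 0110001110011100
Output column grouped in 4s = 0110 0011 1001 1100 = 0x639C
Convert to decimal digit by digit (value = value*16 + digit):
  6 -> 6
  6*16 + 3 = 99
  99*16 + 9 = 1593
  1593*16 + 12 (C) = 25500
Decimal = 25500

25500


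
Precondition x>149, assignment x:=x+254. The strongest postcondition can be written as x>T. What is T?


Formula: sp(P, x:=E) = exists old_x. (x = E[old_x/x]) AND P[old_x/x] (old_x is the value of x before the assignment; eliminate old_x by solving x = E[old_x/x] for old_x)
Step 1: Precondition P: x>149, i.e. old_x > 149
Step 2: Assignment gives x = old_x + 254, so old_x = x - 254
Step 3: Substitute into P: x - 254 > 149
Step 4: Simplify: x > 149+254 = 403

403


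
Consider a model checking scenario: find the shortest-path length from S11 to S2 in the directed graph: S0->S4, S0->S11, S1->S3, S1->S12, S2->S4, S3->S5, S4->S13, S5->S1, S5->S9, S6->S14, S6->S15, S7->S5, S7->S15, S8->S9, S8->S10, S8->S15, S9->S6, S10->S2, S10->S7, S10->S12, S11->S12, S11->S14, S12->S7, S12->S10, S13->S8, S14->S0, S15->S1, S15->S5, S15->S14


BFS layer-by-layer from S11:
  dist 0: {S11}
  dist 1: {S12, S14}
  dist 2: {S0, S7, S10}
  dist 3: {S2, S4, S5, S15}
  -> S2 reached at distance 3
Shortest path length = 3

3


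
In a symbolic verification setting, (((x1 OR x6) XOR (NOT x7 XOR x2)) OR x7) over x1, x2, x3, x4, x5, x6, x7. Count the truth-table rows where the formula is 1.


Formula: (((x1 OR x6) XOR (NOT x7 XOR x2)) OR x7) over 7 vars (128 rows)
Evaluate each row (x1, x2, x3, x4, x5, x6, x7 as bits, MSB first):
  row 0 [0000000]: (((0 OR 0) XOR (NOT 0 XOR 0)) OR 0) -> 1
  row 1 [0000001]: (((0 OR 0) XOR (NOT 1 XOR 0)) OR 1) -> 1
  row 2 [0000010]: (((0 OR 1) XOR (NOT 0 XOR 0)) OR 0) -> 0
  row 3 [0000011]: (((0 OR 1) XOR (NOT 1 XOR 0)) OR 1) -> 1
  row 4 [0000100]: (((0 OR 0) XOR (NOT 0 XOR 0)) OR 0) -> 1
  (every remaining row is evaluated the same way; all 128 results are listed next)
Full result column, 8 rows per line (x1,x2,x3,x4 fixed per line; x5,x6,x7 runs 000..111 left to right):
  rows 0-7 [x1,x2,x3,x4=0000]: 11011101  (ones: 6)
  rows 8-15 [x1,x2,x3,x4=0001]: 11011101  (ones: 6)
  rows 16-23 [x1,x2,x3,x4=0010]: 11011101  (ones: 6)
  rows 24-31 [x1,x2,x3,x4=0011]: 11011101  (ones: 6)
  rows 32-39 [x1,x2,x3,x4=0100]: 01110111  (ones: 6)
  rows 40-47 [x1,x2,x3,x4=0101]: 01110111  (ones: 6)
  rows 48-55 [x1,x2,x3,x4=0110]: 01110111  (ones: 6)
  rows 56-63 [x1,x2,x3,x4=0111]: 01110111  (ones: 6)
  rows 64-71 [x1,x2,x3,x4=1000]: 01010101  (ones: 4)
  rows 72-79 [x1,x2,x3,x4=1001]: 01010101  (ones: 4)
  rows 80-87 [x1,x2,x3,x4=1010]: 01010101  (ones: 4)
  rows 88-95 [x1,x2,x3,x4=1011]: 01010101  (ones: 4)
  rows 96-103 [x1,x2,x3,x4=1100]: 11111111  (ones: 8)
  rows 104-111 [x1,x2,x3,x4=1101]: 11111111  (ones: 8)
  rows 112-119 [x1,x2,x3,x4=1110]: 11111111  (ones: 8)
  rows 120-127 [x1,x2,x3,x4=1111]: 11111111  (ones: 8)
Count of 1-rows = 6+6+6+6+6+6+6+6+4+4+4+4+8+8+8+8 = 96

96
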